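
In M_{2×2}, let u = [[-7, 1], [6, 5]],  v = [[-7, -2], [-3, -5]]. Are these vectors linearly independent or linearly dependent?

linearly independent

Take coordinates with respect to the standard basis {E₁₁, E₁₂, E₂₁, E₂₂}.
Row-reduce the matrix whose columns are u, v.
The reduction yields 2 nonzero rows, so the rank is 2.
Since rank = 2 (the number of vectors), the set is linearly independent.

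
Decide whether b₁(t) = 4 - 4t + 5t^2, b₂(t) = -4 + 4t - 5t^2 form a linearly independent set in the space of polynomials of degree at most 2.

Take coordinates with respect to the standard basis {1, t, t^2}.
Place the vectors as rows of a 2×3 matrix and reduce to echelon form.
The reduction yields 1 nonzero row, so the rank is 1.
Since rank 1 < 2, the set is linearly dependent.

linearly dependent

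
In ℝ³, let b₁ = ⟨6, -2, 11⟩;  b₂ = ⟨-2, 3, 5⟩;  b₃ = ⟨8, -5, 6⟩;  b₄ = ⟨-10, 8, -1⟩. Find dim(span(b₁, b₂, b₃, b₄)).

dim = 2

Row-reduce the 4×3 matrix with these as rows.
Exactly 2 pivots survive; hence the rank is 2.
(With 4 elements in a 3-dimensional space the rank is at most 3.)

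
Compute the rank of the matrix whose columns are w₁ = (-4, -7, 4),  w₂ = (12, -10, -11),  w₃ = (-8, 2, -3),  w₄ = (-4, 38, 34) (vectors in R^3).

3

Put the 3×4 matrix [w₁|w₂|w₃|w₄] into echelon form.
There are 3 pivot columns, so rank = 3.
(With 4 elements in a 3-dimensional space the rank is at most 3.)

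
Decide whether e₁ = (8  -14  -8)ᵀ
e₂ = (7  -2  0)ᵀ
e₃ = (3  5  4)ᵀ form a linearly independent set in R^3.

Form the 3×3 matrix with these as columns; its determinant is 0.
A zero determinant means the columns are linearly dependent.
Indeed e₁ - 2e₂ + 2e₃ = 0.

linearly dependent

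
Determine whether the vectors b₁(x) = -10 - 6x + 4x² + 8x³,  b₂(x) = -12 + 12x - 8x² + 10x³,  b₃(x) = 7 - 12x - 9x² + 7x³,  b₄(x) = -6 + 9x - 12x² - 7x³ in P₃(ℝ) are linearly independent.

Write each element as a coordinate vector in ℝ⁴ using {1, x, …, x³}.
Form the 4×4 matrix with these as columns; its determinant is -54276.
A nonzero determinant means the columns are linearly independent.

linearly independent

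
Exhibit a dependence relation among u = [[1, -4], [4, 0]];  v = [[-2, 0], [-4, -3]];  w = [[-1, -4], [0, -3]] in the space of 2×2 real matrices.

Take coordinates with respect to {E₁₁, E₁₂, E₂₁, E₂₂}.
Write the vectors as columns of a matrix and find a nonzero vector in its null space.
One solution (up to scaling) is (1, 1, -1).

u + v - w = 0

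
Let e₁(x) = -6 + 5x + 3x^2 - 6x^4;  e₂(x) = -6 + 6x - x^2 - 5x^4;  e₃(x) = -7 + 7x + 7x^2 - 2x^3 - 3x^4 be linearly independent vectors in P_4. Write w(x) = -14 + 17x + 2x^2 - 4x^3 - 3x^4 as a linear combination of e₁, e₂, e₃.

Take coordinate vectors relative to {1, x, …, x^4}.
Since e₁, e₂, e₃ are independent, the coefficients expressing w are uniquely determined by a linear system.
Back-substitution yields (c₁, c₂, c₃) = (-3, 3, 2).

w = -3e₁ + 3e₂ + 2e₃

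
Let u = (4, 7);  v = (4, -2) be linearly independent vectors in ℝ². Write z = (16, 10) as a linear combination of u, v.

z = 2u + 2v

Solve the system with u, v as columns and z as the right-hand side.
Row-reducing the augmented matrix gives the unique coefficients (α₁, α₂) = (2, 2).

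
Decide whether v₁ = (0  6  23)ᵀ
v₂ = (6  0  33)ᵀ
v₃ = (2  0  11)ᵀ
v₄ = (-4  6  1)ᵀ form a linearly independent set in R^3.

There are 4 vectors in a 3-dimensional space, so they cannot be linearly independent.

linearly dependent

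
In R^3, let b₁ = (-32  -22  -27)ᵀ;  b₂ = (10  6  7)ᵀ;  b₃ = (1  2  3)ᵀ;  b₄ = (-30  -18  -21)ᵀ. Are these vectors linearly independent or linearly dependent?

linearly dependent

There are 4 vectors in a 3-dimensional space, so they cannot be linearly independent.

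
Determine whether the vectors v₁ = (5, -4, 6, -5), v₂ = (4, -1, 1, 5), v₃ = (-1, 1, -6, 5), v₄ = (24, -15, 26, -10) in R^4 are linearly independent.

Form the 4×4 matrix with these as columns; its determinant is 0.
A zero determinant means the columns are linearly dependent.

linearly dependent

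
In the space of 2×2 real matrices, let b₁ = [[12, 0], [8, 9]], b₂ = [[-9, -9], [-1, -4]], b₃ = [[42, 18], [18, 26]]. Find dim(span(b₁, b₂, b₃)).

Pass to coordinate vectors with respect to the basis {E₁₁, E₁₂, E₂₁, E₂₂}.
Put the 4×3 matrix [b₁|b₂|b₃] into echelon form.
Exactly 2 pivots survive; hence the rank is 2.

2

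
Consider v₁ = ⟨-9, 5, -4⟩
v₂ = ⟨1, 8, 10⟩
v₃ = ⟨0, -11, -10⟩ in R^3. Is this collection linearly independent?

linearly independent

Place the vectors as rows of a 3×3 matrix and reduce to echelon form.
The reduction yields 3 nonzero rows, so the rank is 3.
Since rank = 3 (the number of vectors), the set is linearly independent.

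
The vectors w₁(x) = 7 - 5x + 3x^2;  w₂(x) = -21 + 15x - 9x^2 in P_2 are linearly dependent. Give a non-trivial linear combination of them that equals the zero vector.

3w₁ + w₂ = 0

Take coordinates with respect to {1, x, x^2}.
Solve the homogeneous system with w₁, w₂ as columns by row-reducing the coefficient matrix.
A generator of the null space is (3, 1).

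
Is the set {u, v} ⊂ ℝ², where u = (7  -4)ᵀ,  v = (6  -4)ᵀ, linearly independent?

linearly independent

Form the 2×2 matrix with these as columns; its determinant is -4.
A nonzero determinant means the columns are linearly independent.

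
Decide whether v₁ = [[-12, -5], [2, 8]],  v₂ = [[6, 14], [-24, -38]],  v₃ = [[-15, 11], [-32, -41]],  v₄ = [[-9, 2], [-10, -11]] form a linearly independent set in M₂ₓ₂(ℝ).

Write each element as a coordinate vector in ℝ⁴ using {E₁₁, E₁₂, E₂₁, E₂₂}.
Row-reduce the matrix whose columns are v₁, v₂, v₃, v₄.
The reduction yields 2 nonzero rows, so the rank is 2.
Since rank 2 < 4, the set is linearly dependent.

linearly dependent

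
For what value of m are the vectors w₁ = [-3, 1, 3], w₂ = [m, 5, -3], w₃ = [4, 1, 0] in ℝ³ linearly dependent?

m = 27

The set is linearly dependent precisely when det[w₁; w₂; w₃] = 0.
Cofactor expansion gives det = 3*m - 81.
Setting this to zero gives m = 27.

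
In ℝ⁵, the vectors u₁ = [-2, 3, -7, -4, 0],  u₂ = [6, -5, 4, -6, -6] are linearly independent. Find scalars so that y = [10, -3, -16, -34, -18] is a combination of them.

Since u₁, u₂ are independent, the coefficients expressing y are uniquely determined by a linear system.
The system has the unique solution (c₁, c₂) = (4, 3).

y = 4u₁ + 3u₂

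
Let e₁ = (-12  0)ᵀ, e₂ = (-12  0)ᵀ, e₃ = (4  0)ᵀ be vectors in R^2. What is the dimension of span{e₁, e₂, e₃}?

Put the 2×3 matrix [e₁|e₂|e₃] into echelon form.
There is 1 pivot column, so rank = 1.
(With 3 elements in a 2-dimensional space the rank is at most 2.)

dim = 1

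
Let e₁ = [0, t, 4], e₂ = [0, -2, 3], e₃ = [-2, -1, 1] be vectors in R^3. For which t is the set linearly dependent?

t = -8/3

Place the vectors as rows of a 3×3 matrix; dependence ⇔ determinant zero.
Expanding, det = -6*t - 16.
This vanishes exactly when t = -8/3.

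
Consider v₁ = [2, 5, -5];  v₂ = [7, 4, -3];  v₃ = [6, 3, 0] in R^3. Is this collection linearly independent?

Form the 3×3 matrix with these as columns; its determinant is -57.
A nonzero determinant means the columns are linearly independent.

linearly independent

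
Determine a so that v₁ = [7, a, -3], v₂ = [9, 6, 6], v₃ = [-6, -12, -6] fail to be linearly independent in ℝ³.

a = -26

Place the vectors as rows of a 3×3 matrix; dependence ⇔ determinant zero.
Expanding, det = 18*a + 468.
This vanishes exactly when a = -26.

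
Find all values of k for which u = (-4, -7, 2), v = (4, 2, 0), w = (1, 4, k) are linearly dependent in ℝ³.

k = -7/5

Dependence holds iff the 3×3 matrix [u v w] is singular.
Expanding, det = 20*k + 28.
This vanishes exactly when k = -7/5.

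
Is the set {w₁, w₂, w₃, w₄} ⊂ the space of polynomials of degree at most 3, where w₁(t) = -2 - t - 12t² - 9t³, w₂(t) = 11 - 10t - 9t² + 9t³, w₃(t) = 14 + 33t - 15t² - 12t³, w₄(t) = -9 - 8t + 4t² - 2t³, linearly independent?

Write each element as a coordinate vector in ℝ⁴ using {1, t, …, t³}.
The matrix [w₁|w₂|w₃|w₄] has determinant 0.
A zero determinant means the columns are linearly dependent.

linearly dependent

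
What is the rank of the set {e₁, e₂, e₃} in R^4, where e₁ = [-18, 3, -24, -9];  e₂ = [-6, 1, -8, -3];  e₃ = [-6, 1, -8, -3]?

1

Row-reduce the 3×4 matrix with these as rows.
Exactly 1 pivot survives; hence the rank is 1.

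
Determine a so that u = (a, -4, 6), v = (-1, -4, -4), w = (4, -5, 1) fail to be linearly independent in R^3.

a = 31/4

Dependence holds iff the 3×3 matrix [u v w] is singular.
Cofactor expansion gives det = 186 - 24*a.
This vanishes exactly when a = 31/4.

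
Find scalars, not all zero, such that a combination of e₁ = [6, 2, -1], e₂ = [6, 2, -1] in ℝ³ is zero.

Write the vectors as columns of a matrix and find a nonzero vector in its null space.
A generator of the null space is (1, -1).

e₁ - e₂ = 0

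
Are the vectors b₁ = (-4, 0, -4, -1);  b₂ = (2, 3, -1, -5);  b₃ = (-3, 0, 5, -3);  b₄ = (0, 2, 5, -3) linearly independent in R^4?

Row-reduce the matrix whose columns are b₁, b₂, b₃, b₄.
The reduction yields 4 nonzero rows, so the rank is 4.
Since rank = 4 (the number of vectors), the set is linearly independent.

linearly independent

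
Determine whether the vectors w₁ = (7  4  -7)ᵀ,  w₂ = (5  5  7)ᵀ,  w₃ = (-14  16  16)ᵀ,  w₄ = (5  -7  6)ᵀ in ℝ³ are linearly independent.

linearly dependent

There are 4 vectors in a 3-dimensional space, so they cannot be linearly independent.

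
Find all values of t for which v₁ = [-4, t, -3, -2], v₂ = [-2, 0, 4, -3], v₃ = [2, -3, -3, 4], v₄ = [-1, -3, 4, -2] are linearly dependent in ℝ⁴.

t = 15

Dependence holds iff the 4×4 matrix [v₁ v₂ v₃ v₄] is singular.
Expanding, det = 75 - 5*t.
This vanishes exactly when t = 15.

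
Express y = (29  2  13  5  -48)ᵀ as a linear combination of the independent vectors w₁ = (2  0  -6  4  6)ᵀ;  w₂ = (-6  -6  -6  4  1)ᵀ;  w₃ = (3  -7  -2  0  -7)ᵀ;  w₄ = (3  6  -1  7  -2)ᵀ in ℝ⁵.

Set up the augmented matrix [w₁ | w₂ | w₃ | w₄ | y] and row-reduce.
The system has the unique solution (c₁, …, c₄) = (-2, -2, 4, 3).

y = -2w₁ - 2w₂ + 4w₃ + 3w₄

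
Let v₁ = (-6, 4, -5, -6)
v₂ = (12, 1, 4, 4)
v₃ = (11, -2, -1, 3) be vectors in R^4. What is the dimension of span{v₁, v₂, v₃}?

dim = 3

Apply Gaussian elimination to the matrix whose rows are v₁, v₂, v₃.
The echelon form has 3 nonzero rows, so the rank is 3.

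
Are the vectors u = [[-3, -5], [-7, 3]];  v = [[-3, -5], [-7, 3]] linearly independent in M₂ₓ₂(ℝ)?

linearly dependent

Write each element as a coordinate vector in ℝ⁴ using {E₁₁, E₁₂, E₂₁, E₂₂}.
Row-reduce the matrix whose columns are u, v.
The reduction yields 1 nonzero row, so the rank is 1.
Since rank 1 < 2, the set is linearly dependent.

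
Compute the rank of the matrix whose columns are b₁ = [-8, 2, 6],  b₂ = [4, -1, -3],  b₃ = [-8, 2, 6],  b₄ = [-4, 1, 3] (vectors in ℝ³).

Put the 3×4 matrix [b₁|b₂|b₃|b₄] into echelon form.
Exactly 1 pivot survives; hence the rank is 1.
(With 4 elements in a 3-dimensional space the rank is at most 3.)

1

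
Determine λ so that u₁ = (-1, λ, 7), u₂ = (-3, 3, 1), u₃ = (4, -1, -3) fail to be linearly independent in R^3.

λ = -11

The vectors are dependent exactly when the determinant of the matrix with rows u₁, u₂, u₃ vanishes.
Cofactor expansion gives det = -5*λ - 55.
Solving -5*λ - 55 = 0 yields λ = -11.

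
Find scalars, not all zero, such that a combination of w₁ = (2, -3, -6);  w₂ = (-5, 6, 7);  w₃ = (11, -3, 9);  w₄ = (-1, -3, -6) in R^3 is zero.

Set up α₁w₁ + … + α₄w₄ = 0 and solve the homogeneous system.
A generator of the null space is (3, 3, 1, 2).

3w₁ + 3w₂ + w₃ + 2w₄ = 0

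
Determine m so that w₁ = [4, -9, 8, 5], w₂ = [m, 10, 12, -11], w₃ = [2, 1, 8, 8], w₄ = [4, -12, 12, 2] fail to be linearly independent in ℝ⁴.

m = -6

The set is linearly dependent precisely when det[w₁; w₂; w₃; w₄] = 0.
The determinant works out to -476*m - 2856.
This vanishes exactly when m = -6.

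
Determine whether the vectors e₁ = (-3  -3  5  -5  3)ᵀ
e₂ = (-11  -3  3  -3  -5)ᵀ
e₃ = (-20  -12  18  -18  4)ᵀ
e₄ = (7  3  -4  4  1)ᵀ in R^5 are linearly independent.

Place the vectors as rows of a 4×5 matrix and reduce to echelon form.
The reduction yields 2 nonzero rows, so the rank is 2.
Since rank 2 < 4, the set is linearly dependent.
Indeed 3e₁ + e₂ - e₃ = 0.

linearly dependent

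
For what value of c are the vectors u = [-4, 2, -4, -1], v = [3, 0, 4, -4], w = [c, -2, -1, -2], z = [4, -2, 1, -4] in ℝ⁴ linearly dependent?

The vectors are dependent exactly when the determinant of the matrix with rows u, v, w, z vanishes.
The determinant works out to 160 - 64*c.
Solving 160 - 64*c = 0 yields c = 5/2.

c = 5/2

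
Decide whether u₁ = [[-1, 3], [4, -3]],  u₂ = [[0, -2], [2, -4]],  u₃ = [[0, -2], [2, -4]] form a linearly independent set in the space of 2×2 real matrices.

linearly dependent

Write each element as a coordinate vector in ℝ⁴ using {E₁₁, E₁₂, E₂₁, E₂₂}.
Place the vectors as rows of a 3×4 matrix and reduce to echelon form.
The reduction yields 2 nonzero rows, so the rank is 2.
Since rank 2 < 3, the set is linearly dependent.
Indeed u₂ - u₃ = 0.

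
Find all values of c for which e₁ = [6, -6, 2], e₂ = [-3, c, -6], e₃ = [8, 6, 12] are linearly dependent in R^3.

c = -9/2

The set is linearly dependent precisely when det[e₁; e₂; e₃] = 0.
Cofactor expansion gives det = 56*c + 252.
Solving 56*c + 252 = 0 yields c = -9/2.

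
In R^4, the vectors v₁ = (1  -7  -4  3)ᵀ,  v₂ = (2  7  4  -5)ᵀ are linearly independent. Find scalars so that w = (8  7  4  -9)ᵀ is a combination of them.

w = 2v₁ + 3v₂

Solve the system with v₁, v₂ as columns and w as the right-hand side.
Row-reducing the augmented matrix gives the unique coefficients (a₁, a₂) = (2, 3).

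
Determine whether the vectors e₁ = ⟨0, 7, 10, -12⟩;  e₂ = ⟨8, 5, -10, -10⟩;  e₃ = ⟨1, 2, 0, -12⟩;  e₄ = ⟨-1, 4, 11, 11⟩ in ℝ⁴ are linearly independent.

linearly independent

Form the 4×4 matrix with these as columns; its determinant is -770.
A nonzero determinant means the columns are linearly independent.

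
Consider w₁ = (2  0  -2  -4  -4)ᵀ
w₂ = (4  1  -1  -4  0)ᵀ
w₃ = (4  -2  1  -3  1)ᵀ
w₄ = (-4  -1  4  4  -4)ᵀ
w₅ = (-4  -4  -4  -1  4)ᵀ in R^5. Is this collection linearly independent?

The matrix [w₁|w₂|w₃|w₄|w₅] has determinant -934.
A nonzero determinant means the columns are linearly independent.

linearly independent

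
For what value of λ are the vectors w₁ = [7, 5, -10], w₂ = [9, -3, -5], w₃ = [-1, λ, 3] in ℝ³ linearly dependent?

λ = -13/5

The set is linearly dependent precisely when det[w₁; w₂; w₃] = 0.
Expanding, det = -55*λ - 143.
This vanishes exactly when λ = -13/5.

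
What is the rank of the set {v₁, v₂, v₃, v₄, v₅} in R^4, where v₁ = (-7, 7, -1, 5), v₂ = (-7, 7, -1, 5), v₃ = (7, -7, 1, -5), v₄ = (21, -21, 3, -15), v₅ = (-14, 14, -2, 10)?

Form the matrix with v₁, v₂, v₃, v₄, v₅ as columns and reduce.
Exactly 1 pivot survives; hence the rank is 1.
(With 5 elements in a 4-dimensional space the rank is at most 4.)

1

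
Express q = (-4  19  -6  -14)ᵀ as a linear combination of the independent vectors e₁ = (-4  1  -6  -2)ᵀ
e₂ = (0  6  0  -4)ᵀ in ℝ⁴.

q = e₁ + 3e₂

Write q = a₁e₁ + a₂e₂ and equate components.
Back-substitution yields (a₁, a₂) = (1, 3).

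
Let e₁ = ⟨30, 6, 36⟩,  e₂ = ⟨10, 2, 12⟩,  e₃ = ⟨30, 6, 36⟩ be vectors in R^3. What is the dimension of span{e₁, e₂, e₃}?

Put the 3×3 matrix [e₁|e₂|e₃] into echelon form.
There is 1 pivot column, so rank = 1.

dim = 1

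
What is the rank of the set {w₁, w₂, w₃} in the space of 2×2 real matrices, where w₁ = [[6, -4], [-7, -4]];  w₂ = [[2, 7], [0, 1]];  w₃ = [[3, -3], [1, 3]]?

Use coordinates relative to {E₁₁, E₁₂, E₂₁, E₂₂}.
Row-reduce the 3×4 matrix with these as rows.
There are 3 pivot columns, so rank = 3.

3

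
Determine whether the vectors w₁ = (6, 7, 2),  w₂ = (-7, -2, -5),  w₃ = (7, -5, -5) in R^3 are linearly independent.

Row-reduce the matrix whose columns are w₁, w₂, w₃.
The reduction yields 3 nonzero rows, so the rank is 3.
Since rank = 3 (the number of vectors), the set is linearly independent.

linearly independent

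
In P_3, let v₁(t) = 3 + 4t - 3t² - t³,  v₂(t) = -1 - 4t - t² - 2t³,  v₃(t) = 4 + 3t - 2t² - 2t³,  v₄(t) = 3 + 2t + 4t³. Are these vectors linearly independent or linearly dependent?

Take coordinates with respect to the standard basis {1, t, …, t³}.
Form the 4×4 matrix with these as columns; its determinant is -153.
A nonzero determinant means the columns are linearly independent.

linearly independent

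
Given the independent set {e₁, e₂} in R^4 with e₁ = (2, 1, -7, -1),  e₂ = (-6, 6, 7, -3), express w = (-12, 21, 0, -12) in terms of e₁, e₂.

w = 3e₁ + 3e₂

Since e₁, e₂ are independent, the coefficients expressing w are uniquely determined by a linear system.
Row-reducing the augmented matrix gives the unique coefficients (c₁, c₂) = (3, 3).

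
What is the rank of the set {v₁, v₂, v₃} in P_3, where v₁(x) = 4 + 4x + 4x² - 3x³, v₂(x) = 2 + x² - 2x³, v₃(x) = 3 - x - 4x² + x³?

Use coordinates relative to {1, x, …, x³}.
Form the matrix with v₁, v₂, v₃ as columns and reduce.
There are 3 pivot columns, so rank = 3.

3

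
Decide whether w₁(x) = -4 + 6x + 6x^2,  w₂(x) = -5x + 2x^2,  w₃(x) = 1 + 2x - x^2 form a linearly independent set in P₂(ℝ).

linearly independent

Write each element as a coordinate vector in ℝ³ using {1, x, x^2}.
The matrix [w₁|w₂|w₃] has determinant 38.
A nonzero determinant means the columns are linearly independent.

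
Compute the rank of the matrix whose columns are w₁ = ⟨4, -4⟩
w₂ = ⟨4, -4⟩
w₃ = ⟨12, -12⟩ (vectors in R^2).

Put the 2×3 matrix [w₁|w₂|w₃] into echelon form.
There is 1 pivot column, so rank = 1.
(With 3 elements in a 2-dimensional space the rank is at most 2.)

rank 1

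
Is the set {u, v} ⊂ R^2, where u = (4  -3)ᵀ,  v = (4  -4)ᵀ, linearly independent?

Place the vectors as rows of a 2×2 matrix and reduce to echelon form.
The reduction yields 2 nonzero rows, so the rank is 2.
Since rank = 2 (the number of vectors), the set is linearly independent.

linearly independent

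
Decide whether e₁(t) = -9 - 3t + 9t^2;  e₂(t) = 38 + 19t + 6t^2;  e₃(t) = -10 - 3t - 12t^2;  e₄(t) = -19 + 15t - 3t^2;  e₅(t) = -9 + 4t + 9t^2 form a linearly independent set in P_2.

linearly dependent

Take coordinates with respect to the standard basis {1, t, t^2}.
There are 5 vectors in a 3-dimensional space, so they cannot be linearly independent.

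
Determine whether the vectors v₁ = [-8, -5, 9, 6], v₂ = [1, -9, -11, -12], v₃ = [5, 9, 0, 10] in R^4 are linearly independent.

Row-reduce the matrix whose columns are v₁, v₂, v₃.
The reduction yields 3 nonzero rows, so the rank is 3.
Since rank = 3 (the number of vectors), the set is linearly independent.

linearly independent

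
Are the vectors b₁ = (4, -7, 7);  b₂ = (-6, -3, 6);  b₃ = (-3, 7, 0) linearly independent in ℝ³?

linearly independent

Place the vectors as rows of a 3×3 matrix and reduce to echelon form.
The reduction yields 3 nonzero rows, so the rank is 3.
Since rank = 3 (the number of vectors), the set is linearly independent.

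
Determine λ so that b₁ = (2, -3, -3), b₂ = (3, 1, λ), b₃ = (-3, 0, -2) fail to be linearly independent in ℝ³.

The set is linearly dependent precisely when det[b₁; b₂; b₃] = 0.
The determinant works out to 9*λ - 31.
Setting this to zero gives λ = 31/9.

λ = 31/9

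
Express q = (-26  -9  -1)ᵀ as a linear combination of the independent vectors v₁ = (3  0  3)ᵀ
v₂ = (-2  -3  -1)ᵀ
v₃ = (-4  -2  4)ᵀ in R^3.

q = -4v₁ + v₂ + 3v₃

Since v₁, v₂, v₃ are independent, the coefficients expressing q are uniquely determined by a linear system.
Back-substitution yields (c₁, c₂, c₃) = (-4, 1, 3).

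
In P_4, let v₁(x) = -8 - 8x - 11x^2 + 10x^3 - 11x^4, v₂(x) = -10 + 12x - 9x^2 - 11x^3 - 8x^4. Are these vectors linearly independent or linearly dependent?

Take coordinates with respect to the standard basis {1, x, …, x^4}.
Row-reduce the matrix whose columns are v₁, v₂.
The reduction yields 2 nonzero rows, so the rank is 2.
Since rank = 2 (the number of vectors), the set is linearly independent.

linearly independent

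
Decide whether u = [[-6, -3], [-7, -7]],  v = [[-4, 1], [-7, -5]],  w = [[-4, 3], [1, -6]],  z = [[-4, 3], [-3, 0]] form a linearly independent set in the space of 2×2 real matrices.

Write each element as a coordinate vector in ℝ⁴ using {E₁₁, E₁₂, E₂₁, E₂₂}.
Form the 4×4 matrix with these as columns; its determinant is -976.
A nonzero determinant means the columns are linearly independent.

linearly independent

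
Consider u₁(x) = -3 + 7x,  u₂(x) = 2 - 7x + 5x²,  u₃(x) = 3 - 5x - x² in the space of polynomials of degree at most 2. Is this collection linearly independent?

linearly independent

Write each element as a coordinate vector in ℝ³ using {1, x, x²}.
Place the vectors as rows of a 3×3 matrix and reduce to echelon form.
The reduction yields 3 nonzero rows, so the rank is 3.
Since rank = 3 (the number of vectors), the set is linearly independent.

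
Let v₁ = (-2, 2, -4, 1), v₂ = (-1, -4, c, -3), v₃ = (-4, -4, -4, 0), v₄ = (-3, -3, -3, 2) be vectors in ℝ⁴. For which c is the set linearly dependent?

Dependence holds iff the 4×4 matrix [v₁ v₂ v₃ v₄] is singular.
The determinant works out to 16 - 32*c.
This vanishes exactly when c = 1/2.

c = 1/2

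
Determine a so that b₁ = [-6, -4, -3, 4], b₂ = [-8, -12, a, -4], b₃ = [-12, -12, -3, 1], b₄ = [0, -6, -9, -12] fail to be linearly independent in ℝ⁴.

The vectors are dependent exactly when the determinant of the matrix with rows b₁, b₂, b₃, b₄ vanishes.
Cofactor expansion gives det = 36*a - 792.
Setting this to zero gives a = 22.

a = 22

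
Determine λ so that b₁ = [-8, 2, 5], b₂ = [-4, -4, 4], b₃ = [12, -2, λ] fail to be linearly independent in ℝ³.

λ = -39/5

Dependence holds iff the 3×3 matrix [b₁ b₂ b₃] is singular.
Expanding, det = 40*λ + 312.
Solving 40*λ + 312 = 0 yields λ = -39/5.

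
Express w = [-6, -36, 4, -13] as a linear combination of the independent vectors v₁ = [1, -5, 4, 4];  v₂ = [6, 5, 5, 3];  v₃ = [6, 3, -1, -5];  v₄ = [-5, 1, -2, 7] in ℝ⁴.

Set up the augmented matrix [v₁ | v₂ | v₃ | v₄ | w] and row-reduce.
Back-substitution yields (α₁, …, α₄) = (3, -3, -1, -3).

w = 3v₁ - 3v₂ - v₃ - 3v₄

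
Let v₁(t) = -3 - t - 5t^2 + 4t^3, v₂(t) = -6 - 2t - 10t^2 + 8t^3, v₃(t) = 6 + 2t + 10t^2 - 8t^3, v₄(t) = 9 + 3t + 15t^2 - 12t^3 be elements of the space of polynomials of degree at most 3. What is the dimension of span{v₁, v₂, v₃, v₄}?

Use coordinates relative to {1, t, …, t^3}.
Put the 4×4 matrix [v₁|v₂|v₃|v₄] into echelon form.
Reduction leaves 1 leading entry, giving rank 1.

dim = 1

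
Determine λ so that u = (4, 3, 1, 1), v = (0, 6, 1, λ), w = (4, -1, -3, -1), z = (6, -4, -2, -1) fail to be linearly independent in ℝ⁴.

λ = 5/4

The set is linearly dependent precisely when det[u; v; w; z] = 0.
Cofactor expansion gives det = 100 - 80*λ.
Setting this to zero gives λ = 5/4.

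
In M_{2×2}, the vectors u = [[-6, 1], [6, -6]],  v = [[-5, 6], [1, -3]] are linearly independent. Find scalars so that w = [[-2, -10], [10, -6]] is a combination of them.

w = 2u - 2v

Identify each element with its coordinate vector in ℝ⁴ via {E₁₁, E₁₂, E₂₁, E₂₂}.
Write w = α₁u + α₂v and equate components.
Row-reducing the augmented matrix gives the unique coefficients (α₁, α₂) = (2, -2).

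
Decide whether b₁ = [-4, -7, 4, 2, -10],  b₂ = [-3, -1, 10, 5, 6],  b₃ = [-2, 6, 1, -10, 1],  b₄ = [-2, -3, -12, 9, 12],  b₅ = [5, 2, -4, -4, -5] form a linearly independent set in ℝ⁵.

linearly independent

Row-reduce the matrix whose columns are b₁, b₂, b₃, b₄, b₅.
The reduction yields 5 nonzero rows, so the rank is 5.
Since rank = 5 (the number of vectors), the set is linearly independent.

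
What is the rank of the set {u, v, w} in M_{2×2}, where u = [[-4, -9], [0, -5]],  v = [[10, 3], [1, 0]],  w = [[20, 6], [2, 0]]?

rank 2

Pass to coordinate vectors with respect to the basis {E₁₁, E₁₂, E₂₁, E₂₂}.
Row-reduce the 3×4 matrix with these as rows.
Exactly 2 pivots survive; hence the rank is 2.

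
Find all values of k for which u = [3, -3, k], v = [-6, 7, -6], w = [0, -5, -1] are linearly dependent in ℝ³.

k = 31/10

Place the vectors as rows of a 3×3 matrix; dependence ⇔ determinant zero.
Cofactor expansion gives det = 30*k - 93.
This vanishes exactly when k = 31/10.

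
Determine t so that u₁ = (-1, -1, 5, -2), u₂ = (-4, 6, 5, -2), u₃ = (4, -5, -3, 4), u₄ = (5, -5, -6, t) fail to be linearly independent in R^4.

Dependence holds iff the 4×4 matrix [u₁ u₂ u₃ u₄] is singular.
Cofactor expansion gives det = 196 - 35*t.
Setting this to zero gives t = 28/5.

t = 28/5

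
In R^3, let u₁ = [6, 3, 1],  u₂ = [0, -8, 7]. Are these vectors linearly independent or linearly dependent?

linearly independent

Place the vectors as rows of a 2×3 matrix and reduce to echelon form.
The reduction yields 2 nonzero rows, so the rank is 2.
Since rank = 2 (the number of vectors), the set is linearly independent.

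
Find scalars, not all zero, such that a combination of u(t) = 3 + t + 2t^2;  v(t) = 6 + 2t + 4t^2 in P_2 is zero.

2u - v = 0

Pass to coordinate vectors relative to the basis {1, t, t^2}.
Set up α₁u + α₂v = 0 and solve the homogeneous system.
A generator of the null space is (2, -1).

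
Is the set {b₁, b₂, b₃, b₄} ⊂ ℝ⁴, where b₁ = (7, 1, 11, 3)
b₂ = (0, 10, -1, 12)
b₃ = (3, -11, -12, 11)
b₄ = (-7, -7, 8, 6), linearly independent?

Form the 4×4 matrix with these as columns; its determinant is -50426.
A nonzero determinant means the columns are linearly independent.

linearly independent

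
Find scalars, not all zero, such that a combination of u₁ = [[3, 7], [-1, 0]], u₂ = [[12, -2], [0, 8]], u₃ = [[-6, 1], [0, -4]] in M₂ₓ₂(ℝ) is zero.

Take coordinates with respect to {E₁₁, E₁₂, E₂₁, E₂₂}.
Set up α₁u₁ + … + α₃u₃ = 0 and solve the homogeneous system.
The free variable yields coefficients (0, 1, 2) (any nonzero multiple also works).

u₂ + 2u₃ = 0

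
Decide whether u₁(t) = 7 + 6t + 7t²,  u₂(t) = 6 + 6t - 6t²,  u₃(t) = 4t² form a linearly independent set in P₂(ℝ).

Write each element as a coordinate vector in ℝ³ using {1, t, t²}.
The matrix [u₁|u₂|u₃] has determinant 24.
A nonzero determinant means the columns are linearly independent.

linearly independent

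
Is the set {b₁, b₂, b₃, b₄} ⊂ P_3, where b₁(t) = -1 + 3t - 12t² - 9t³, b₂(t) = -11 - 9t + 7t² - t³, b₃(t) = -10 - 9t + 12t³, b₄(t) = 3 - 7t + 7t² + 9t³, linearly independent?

Take coordinates with respect to the standard basis {1, t, …, t³}.
Place the vectors as rows of a 4×4 matrix and reduce to echelon form.
The reduction yields 4 nonzero rows, so the rank is 4.
Since rank = 4 (the number of vectors), the set is linearly independent.

linearly independent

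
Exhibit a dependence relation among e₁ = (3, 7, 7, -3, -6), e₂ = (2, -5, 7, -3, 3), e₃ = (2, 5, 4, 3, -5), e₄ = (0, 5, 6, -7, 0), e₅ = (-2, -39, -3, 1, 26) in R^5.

Solve the homogeneous system with e₁, e₂, e₃, e₄, e₅ as columns by row-reducing the coefficient matrix.
A generator of the null space is (2, -3, 1, 1, 1).

2e₁ - 3e₂ + e₃ + e₄ + e₅ = 0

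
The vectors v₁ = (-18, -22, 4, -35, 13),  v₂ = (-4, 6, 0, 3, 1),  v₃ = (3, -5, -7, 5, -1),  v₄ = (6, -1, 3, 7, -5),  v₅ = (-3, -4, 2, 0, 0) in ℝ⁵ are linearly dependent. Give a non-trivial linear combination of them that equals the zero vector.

Set up α₁v₁ + … + α₅v₅ = 0 and solve the homogeneous system.
The free variable yields coefficients (1, 3, 1, 3, -3) (any nonzero multiple also works).

v₁ + 3v₂ + v₃ + 3v₄ - 3v₅ = 0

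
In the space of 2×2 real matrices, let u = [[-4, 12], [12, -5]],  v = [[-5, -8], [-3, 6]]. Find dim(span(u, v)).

Use coordinates relative to {E₁₁, E₁₂, E₂₁, E₂₂}.
Form the matrix with u, v as columns and reduce.
There are 2 pivot columns, so rank = 2.

dim = 2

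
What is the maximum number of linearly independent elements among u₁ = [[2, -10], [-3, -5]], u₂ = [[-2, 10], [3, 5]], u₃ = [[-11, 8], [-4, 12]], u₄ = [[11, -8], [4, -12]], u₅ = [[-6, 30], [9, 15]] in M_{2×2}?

2

Pass to coordinate vectors with respect to the basis {E₁₁, E₁₂, E₂₁, E₂₂}.
Row-reduce the 5×4 matrix with these as rows.
Exactly 2 pivots survive; hence the rank is 2.
(With 5 elements in a 4-dimensional space the rank is at most 4.)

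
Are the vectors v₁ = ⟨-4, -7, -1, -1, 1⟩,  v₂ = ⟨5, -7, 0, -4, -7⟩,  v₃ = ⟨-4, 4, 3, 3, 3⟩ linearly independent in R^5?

linearly independent

Place the vectors as rows of a 3×5 matrix and reduce to echelon form.
The reduction yields 3 nonzero rows, so the rank is 3.
Since rank = 3 (the number of vectors), the set is linearly independent.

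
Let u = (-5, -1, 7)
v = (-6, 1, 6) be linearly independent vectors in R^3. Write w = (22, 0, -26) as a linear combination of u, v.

Set up the augmented matrix [u | v | w] and row-reduce.
The system has the unique solution (a₁, a₂) = (-2, -2).

w = -2u - 2v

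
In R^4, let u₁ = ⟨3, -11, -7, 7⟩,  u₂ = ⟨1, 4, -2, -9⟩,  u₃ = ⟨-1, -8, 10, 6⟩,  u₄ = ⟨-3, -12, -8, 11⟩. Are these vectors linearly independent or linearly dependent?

linearly independent

The matrix [u₁|u₂|u₃|u₄] has determinant -5878.
A nonzero determinant means the columns are linearly independent.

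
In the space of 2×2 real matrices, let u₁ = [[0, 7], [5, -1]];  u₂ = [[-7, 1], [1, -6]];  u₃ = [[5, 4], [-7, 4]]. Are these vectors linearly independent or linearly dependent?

Take coordinates with respect to the standard basis {E₁₁, E₁₂, E₂₁, E₂₂}.
Row-reduce the matrix whose columns are u₁, u₂, u₃.
The reduction yields 3 nonzero rows, so the rank is 3.
Since rank = 3 (the number of vectors), the set is linearly independent.

linearly independent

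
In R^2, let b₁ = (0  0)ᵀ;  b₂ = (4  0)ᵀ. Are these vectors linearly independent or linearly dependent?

linearly dependent

One of the vectors is the zero vector, so the set is linearly dependent.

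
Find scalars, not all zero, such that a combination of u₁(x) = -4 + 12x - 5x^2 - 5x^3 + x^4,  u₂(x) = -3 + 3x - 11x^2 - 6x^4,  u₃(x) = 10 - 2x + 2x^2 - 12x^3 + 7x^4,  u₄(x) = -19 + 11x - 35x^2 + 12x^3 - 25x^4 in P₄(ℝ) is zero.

3u₂ - u₃ - u₄ = 0

Pass to coordinate vectors relative to the basis {1, x, …, x^4}.
Set up α₁u₁ + … + α₄u₄ = 0 and solve the homogeneous system.
One solution (up to scaling) is (0, 3, -1, -1).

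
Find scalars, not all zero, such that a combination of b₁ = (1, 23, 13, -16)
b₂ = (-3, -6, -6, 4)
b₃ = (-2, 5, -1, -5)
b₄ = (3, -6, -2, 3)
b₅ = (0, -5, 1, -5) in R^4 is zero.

b₁ + 2b₂ - b₃ + b₄ = 0

Set up α₁b₁ + … + α₅b₅ = 0 and solve the homogeneous system.
The free variable yields coefficients (1, 2, -1, 1, 0) (any nonzero multiple also works).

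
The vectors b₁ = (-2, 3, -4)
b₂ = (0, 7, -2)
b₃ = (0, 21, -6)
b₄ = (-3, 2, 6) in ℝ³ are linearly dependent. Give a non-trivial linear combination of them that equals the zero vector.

Solve the homogeneous system with b₁, b₂, b₃, b₄ as columns by row-reducing the coefficient matrix.
A generator of the null space is (0, 3, -1, 0).

3b₂ - b₃ = 0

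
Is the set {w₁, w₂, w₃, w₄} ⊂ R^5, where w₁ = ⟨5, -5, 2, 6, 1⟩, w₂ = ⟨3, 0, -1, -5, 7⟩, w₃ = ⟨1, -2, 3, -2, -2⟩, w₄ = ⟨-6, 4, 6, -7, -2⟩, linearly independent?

Row-reduce the matrix whose columns are w₁, w₂, w₃, w₄.
The reduction yields 4 nonzero rows, so the rank is 4.
Since rank = 4 (the number of vectors), the set is linearly independent.

linearly independent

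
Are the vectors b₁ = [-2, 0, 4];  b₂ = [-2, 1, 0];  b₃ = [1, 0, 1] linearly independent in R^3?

linearly independent

The matrix [b₁|b₂|b₃] has determinant -6.
A nonzero determinant means the columns are linearly independent.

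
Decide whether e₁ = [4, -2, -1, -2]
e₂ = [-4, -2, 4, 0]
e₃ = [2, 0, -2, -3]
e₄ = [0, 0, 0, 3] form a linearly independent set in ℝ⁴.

Place the vectors as rows of a 4×4 matrix and reduce to echelon form.
The reduction yields 4 nonzero rows, so the rank is 4.
Since rank = 4 (the number of vectors), the set is linearly independent.

linearly independent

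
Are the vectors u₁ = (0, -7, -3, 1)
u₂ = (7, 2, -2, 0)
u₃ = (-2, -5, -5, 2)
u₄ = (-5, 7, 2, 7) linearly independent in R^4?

Place the vectors as rows of a 4×4 matrix and reduce to echelon form.
The reduction yields 4 nonzero rows, so the rank is 4.
Since rank = 4 (the number of vectors), the set is linearly independent.

linearly independent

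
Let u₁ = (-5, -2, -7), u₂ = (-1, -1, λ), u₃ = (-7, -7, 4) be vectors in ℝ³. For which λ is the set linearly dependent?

Dependence holds iff the 3×3 matrix [u₁ u₂ u₃] is singular.
The determinant works out to 12 - 21*λ.
Setting this to zero gives λ = 4/7.

λ = 4/7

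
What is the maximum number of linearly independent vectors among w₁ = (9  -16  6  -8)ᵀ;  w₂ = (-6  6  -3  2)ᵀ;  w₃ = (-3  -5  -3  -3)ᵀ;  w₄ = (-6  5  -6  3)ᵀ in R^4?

3

Row-reduce the 4×4 matrix with these as rows.
There are 3 pivot columns, so rank = 3.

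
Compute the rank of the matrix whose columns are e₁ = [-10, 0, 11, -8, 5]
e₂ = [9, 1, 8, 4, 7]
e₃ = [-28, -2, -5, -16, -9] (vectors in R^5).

Apply Gaussian elimination to the matrix whose rows are e₁, e₂, e₃.
Exactly 2 pivots survive; hence the rank is 2.

2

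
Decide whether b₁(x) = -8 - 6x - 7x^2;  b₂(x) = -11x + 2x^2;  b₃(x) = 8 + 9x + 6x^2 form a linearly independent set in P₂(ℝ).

linearly independent

Write each element as a coordinate vector in ℝ³ using {1, x, x^2}.
Form the 3×3 matrix with these as columns; its determinant is -40.
A nonzero determinant means the columns are linearly independent.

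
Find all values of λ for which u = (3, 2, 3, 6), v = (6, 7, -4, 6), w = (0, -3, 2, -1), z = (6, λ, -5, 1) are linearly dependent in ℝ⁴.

λ = 5/2

Dependence holds iff the 4×4 matrix [u v w z] is singular.
Cofactor expansion gives det = 66*λ - 165.
Setting this to zero gives λ = 5/2.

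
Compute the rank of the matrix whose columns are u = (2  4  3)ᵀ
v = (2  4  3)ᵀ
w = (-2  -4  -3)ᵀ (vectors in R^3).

Row-reduce the 3×3 matrix with these as rows.
Reduction leaves 1 leading entry, giving rank 1.

rank 1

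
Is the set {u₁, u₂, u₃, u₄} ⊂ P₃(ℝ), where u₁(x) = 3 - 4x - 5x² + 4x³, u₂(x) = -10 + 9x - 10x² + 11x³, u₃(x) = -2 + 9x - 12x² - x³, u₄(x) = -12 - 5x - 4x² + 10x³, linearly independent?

linearly independent

Write each element as a coordinate vector in ℝ⁴ using {1, x, …, x³}.
Place the vectors as rows of a 4×4 matrix and reduce to echelon form.
The reduction yields 4 nonzero rows, so the rank is 4.
Since rank = 4 (the number of vectors), the set is linearly independent.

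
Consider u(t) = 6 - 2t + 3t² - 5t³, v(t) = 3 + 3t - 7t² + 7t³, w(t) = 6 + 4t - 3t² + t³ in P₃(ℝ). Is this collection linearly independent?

Take coordinates with respect to the standard basis {1, t, …, t³}.
Row-reduce the matrix whose columns are u, v, w.
The reduction yields 3 nonzero rows, so the rank is 3.
Since rank = 3 (the number of vectors), the set is linearly independent.

linearly independent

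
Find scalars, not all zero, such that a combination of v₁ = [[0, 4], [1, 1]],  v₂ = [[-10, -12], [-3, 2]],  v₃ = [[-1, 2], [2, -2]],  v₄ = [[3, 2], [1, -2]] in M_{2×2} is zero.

Pass to coordinate vectors relative to the basis {E₁₁, E₁₂, E₂₁, E₂₂}.
Set up α₁v₁ + … + α₄v₄ = 0 and solve the homogeneous system.
A generator of the null space is (2, 1, -1, 3).

2v₁ + v₂ - v₃ + 3v₄ = 0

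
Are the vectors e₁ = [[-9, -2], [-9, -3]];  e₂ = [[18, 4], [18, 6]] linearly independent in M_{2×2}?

Take coordinates with respect to the standard basis {E₁₁, E₁₂, E₂₁, E₂₂}.
Place the vectors as rows of a 2×4 matrix and reduce to echelon form.
The reduction yields 1 nonzero row, so the rank is 1.
Since rank 1 < 2, the set is linearly dependent.
Indeed 2e₁ + e₂ = 0.

linearly dependent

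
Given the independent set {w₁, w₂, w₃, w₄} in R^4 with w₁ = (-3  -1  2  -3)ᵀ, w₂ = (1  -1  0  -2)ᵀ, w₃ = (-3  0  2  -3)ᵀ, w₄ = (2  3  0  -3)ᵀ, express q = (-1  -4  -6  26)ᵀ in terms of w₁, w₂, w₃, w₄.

Solve the system with w₁, w₂, w₃, w₄ as columns and q as the right-hand side.
Row-reducing the augmented matrix gives the unique coefficients (c₁, …, c₄) = (-1, -4, -2, -3).

q = -w₁ - 4w₂ - 2w₃ - 3w₄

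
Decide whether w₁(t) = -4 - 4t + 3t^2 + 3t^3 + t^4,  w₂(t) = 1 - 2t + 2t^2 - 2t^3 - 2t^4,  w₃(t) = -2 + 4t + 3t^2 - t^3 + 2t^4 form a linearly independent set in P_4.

Take coordinates with respect to the standard basis {1, t, …, t^4}.
Row-reduce the matrix whose columns are w₁, w₂, w₃.
The reduction yields 3 nonzero rows, so the rank is 3.
Since rank = 3 (the number of vectors), the set is linearly independent.

linearly independent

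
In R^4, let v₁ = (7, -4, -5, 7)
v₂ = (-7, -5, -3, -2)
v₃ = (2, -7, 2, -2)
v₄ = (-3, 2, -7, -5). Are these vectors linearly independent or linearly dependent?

Form the 4×4 matrix with these as columns; its determinant is 5296.
A nonzero determinant means the columns are linearly independent.

linearly independent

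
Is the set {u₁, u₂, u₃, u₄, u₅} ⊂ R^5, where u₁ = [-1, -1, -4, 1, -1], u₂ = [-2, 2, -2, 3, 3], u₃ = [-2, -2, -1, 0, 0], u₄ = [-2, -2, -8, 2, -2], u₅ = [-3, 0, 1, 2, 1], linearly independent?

linearly dependent

One vector is a scalar multiple of another, so the set is dependent.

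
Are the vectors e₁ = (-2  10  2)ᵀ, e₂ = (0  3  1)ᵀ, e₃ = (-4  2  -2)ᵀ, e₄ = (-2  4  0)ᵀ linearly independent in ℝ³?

There are 4 vectors in a 3-dimensional space, so they cannot be linearly independent.

linearly dependent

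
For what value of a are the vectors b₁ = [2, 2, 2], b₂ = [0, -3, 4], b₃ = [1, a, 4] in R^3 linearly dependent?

Place the vectors as rows of a 3×3 matrix; dependence ⇔ determinant zero.
Cofactor expansion gives det = -8*a - 10.
Setting this to zero gives a = -5/4.

a = -5/4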